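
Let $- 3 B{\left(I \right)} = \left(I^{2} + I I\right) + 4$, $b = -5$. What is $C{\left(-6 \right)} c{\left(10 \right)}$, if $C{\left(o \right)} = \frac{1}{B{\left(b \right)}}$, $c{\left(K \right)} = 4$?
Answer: $- \frac{2}{9} \approx -0.22222$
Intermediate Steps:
$B{\left(I \right)} = - \frac{4}{3} - \frac{2 I^{2}}{3}$ ($B{\left(I \right)} = - \frac{\left(I^{2} + I I\right) + 4}{3} = - \frac{\left(I^{2} + I^{2}\right) + 4}{3} = - \frac{2 I^{2} + 4}{3} = - \frac{4 + 2 I^{2}}{3} = - \frac{4}{3} - \frac{2 I^{2}}{3}$)
$C{\left(o \right)} = - \frac{1}{18}$ ($C{\left(o \right)} = \frac{1}{- \frac{4}{3} - \frac{2 \left(-5\right)^{2}}{3}} = \frac{1}{- \frac{4}{3} - \frac{50}{3}} = \frac{1}{-18} = - \frac{1}{18}$)
$C{\left(-6 \right)} c{\left(10 \right)} = \left(- \frac{1}{18}\right) 4 = - \frac{2}{9}$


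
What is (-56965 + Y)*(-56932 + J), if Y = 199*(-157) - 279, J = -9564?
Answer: 5884031552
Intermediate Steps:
Y = -31522 (Y = -31243 - 279 = -31522)
(-56965 + Y)*(-56932 + J) = (-56965 - 31522)*(-56932 - 9564) = -88487*(-66496) = 5884031552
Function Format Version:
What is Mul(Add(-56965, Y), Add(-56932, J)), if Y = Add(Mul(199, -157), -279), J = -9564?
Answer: 5884031552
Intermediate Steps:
Y = -31522 (Y = Add(-31243, -279) = -31522)
Mul(Add(-56965, Y), Add(-56932, J)) = Mul(Add(-56965, -31522), Add(-56932, -9564)) = Mul(-88487, -66496) = 5884031552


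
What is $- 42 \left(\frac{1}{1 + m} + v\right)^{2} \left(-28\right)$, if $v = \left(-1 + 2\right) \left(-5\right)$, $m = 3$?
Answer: $\frac{53067}{2} \approx 26534.0$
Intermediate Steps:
$v = -5$ ($v = 1 \left(-5\right) = -5$)
$- 42 \left(\frac{1}{1 + m} + v\right)^{2} \left(-28\right) = - 42 \left(\frac{1}{1 + 3} - 5\right)^{2} \left(-28\right) = - 42 \left(\frac{1}{4} - 5\right)^{2} \left(-28\right) = - 42 \left(- \frac{19}{4}\right)^{2} \left(-28\right) = \left(-42\right) \frac{361}{16} \left(-28\right) = \left(- \frac{7581}{8}\right) \left(-28\right) = \frac{53067}{2}$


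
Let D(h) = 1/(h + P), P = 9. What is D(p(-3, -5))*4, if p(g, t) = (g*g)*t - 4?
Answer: -1/10 ≈ -0.10000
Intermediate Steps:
p(g, t) = -4 + t*g**2 (p(g, t) = g**2*t - 4 = t*g**2 - 4 = -4 + t*g**2)
D(h) = 1/(9 + h) (D(h) = 1/(h + 9) = 1/(9 + h))
D(p(-3, -5))*4 = 4/(9 + (-4 - 5*(-3)**2)) = 4/(9 + (-4 - 5*9)) = 4/(9 + (-4 - 45)) = 4/(9 - 49) = 4/(-40) = -1/40*4 = -1/10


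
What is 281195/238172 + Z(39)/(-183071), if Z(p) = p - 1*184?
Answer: 51513184785/43602386212 ≈ 1.1814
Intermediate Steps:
Z(p) = -184 + p (Z(p) = p - 184 = -184 + p)
281195/238172 + Z(39)/(-183071) = 281195/238172 + (-184 + 39)/(-183071) = 281195*(1/238172) - 145*(-1/183071) = 281195/238172 + 145/183071 = 51513184785/43602386212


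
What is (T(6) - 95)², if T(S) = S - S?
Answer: 9025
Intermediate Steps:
T(S) = 0
(T(6) - 95)² = (0 - 95)² = (-95)² = 9025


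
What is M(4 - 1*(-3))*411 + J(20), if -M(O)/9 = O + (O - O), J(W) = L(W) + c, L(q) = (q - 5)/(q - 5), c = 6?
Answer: -25886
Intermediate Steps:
L(q) = 1 (L(q) = (-5 + q)/(-5 + q) = 1)
J(W) = 7 (J(W) = 1 + 6 = 7)
M(O) = -9*O (M(O) = -9*(O + (O - O)) = -9*(O + 0) = -9*O)
M(4 - 1*(-3))*411 + J(20) = -9*(4 - 1*(-3))*411 + 7 = -9*(4 + 3)*411 + 7 = -9*7*411 + 7 = -63*411 + 7 = -25893 + 7 = -25886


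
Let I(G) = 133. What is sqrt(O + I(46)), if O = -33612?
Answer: I*sqrt(33479) ≈ 182.97*I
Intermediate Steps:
sqrt(O + I(46)) = sqrt(-33612 + 133) = sqrt(-33479) = I*sqrt(33479)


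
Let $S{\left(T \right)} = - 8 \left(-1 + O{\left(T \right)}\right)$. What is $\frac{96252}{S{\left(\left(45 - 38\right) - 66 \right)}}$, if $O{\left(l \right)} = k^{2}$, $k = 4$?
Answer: $- \frac{8021}{10} \approx -802.1$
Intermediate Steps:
$O{\left(l \right)} = 16$ ($O{\left(l \right)} = 4^{2} = 16$)
$S{\left(T \right)} = -120$ ($S{\left(T \right)} = - 8 \left(-1 + 16\right) = \left(-8\right) 15 = -120$)
$\frac{96252}{S{\left(\left(45 - 38\right) - 66 \right)}} = \frac{96252}{-120} = 96252 \left(- \frac{1}{120}\right) = - \frac{8021}{10}$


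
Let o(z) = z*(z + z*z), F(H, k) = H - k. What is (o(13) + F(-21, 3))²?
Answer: 5484964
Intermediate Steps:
o(z) = z*(z + z²)
(o(13) + F(-21, 3))² = (13²*(1 + 13) + (-21 - 1*3))² = (169*14 + (-21 - 3))² = (2366 - 24)² = 2342² = 5484964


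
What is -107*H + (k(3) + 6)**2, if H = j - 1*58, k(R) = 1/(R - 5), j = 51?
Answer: 3117/4 ≈ 779.25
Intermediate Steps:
k(R) = 1/(-5 + R)
H = -7 (H = 51 - 1*58 = 51 - 58 = -7)
-107*H + (k(3) + 6)**2 = -107*(-7) + (1/(-5 + 3) + 6)**2 = 749 + (1/(-2) + 6)**2 = 749 + (-1/2 + 6)**2 = 749 + (11/2)**2 = 749 + 121/4 = 3117/4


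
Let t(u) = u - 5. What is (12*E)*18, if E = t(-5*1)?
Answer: -2160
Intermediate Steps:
t(u) = -5 + u
E = -10 (E = -5 - 5*1 = -5 - 5 = -10)
(12*E)*18 = (12*(-10))*18 = -120*18 = -2160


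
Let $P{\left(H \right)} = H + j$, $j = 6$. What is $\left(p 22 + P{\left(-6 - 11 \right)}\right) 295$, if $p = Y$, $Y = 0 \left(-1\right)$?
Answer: $-3245$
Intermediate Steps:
$Y = 0$
$p = 0$
$P{\left(H \right)} = 6 + H$ ($P{\left(H \right)} = H + 6 = 6 + H$)
$\left(p 22 + P{\left(-6 - 11 \right)}\right) 295 = \left(0 \cdot 22 + \left(6 - 17\right)\right) 295 = \left(0 + \left(6 - 17\right)\right) 295 = \left(0 - 11\right) 295 = \left(-11\right) 295 = -3245$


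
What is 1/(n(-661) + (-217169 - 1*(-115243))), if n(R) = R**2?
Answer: 1/334995 ≈ 2.9851e-6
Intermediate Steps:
1/(n(-661) + (-217169 - 1*(-115243))) = 1/((-661)**2 + (-217169 - 1*(-115243))) = 1/(436921 + (-217169 + 115243)) = 1/(436921 - 101926) = 1/334995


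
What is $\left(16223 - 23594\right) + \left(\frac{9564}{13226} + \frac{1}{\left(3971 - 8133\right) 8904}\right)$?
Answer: $- \frac{1806215451543781}{245067516624} \approx -7370.3$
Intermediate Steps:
$\left(16223 - 23594\right) + \left(\frac{9564}{13226} + \frac{1}{\left(3971 - 8133\right) 8904}\right) = -7371 + \left(9564 \cdot \frac{1}{13226} + \frac{1}{-4162} \cdot \frac{1}{8904}\right) = -7371 + \left(\frac{4782}{6613} - \frac{1}{37058448}\right) = -7371 + \frac{177213491723}{245067516624} = - \frac{1806215451543781}{245067516624}$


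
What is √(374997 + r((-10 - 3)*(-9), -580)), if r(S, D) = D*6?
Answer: √371517 ≈ 609.52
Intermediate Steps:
r(S, D) = 6*D
√(374997 + r((-10 - 3)*(-9), -580)) = √(374997 + 6*(-580)) = √(374997 - 3480) = √371517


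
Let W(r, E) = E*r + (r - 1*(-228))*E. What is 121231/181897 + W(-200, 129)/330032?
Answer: 8993544689/15007957676 ≈ 0.59925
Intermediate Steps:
W(r, E) = E*r + E*(228 + r) (W(r, E) = E*r + (r + 228)*E = E*r + (228 + r)*E = E*r + E*(228 + r))
121231/181897 + W(-200, 129)/330032 = 121231/181897 + (2*129*(114 - 200))/330032 = 121231*(1/181897) + (2*129*(-86))*(1/330032) = 121231/181897 - 22188*1/330032 = 121231/181897 - 5547/82508 = 8993544689/15007957676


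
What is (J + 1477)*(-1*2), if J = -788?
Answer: -1378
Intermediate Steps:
(J + 1477)*(-1*2) = (-788 + 1477)*(-1*2) = 689*(-2) = -1378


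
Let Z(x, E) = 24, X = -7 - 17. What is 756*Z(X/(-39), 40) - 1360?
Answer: 16784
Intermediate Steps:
X = -24
756*Z(X/(-39), 40) - 1360 = 756*24 - 1360 = 18144 - 1360 = 16784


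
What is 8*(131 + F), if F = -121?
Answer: 80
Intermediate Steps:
8*(131 + F) = 8*(131 - 121) = 8*10 = 80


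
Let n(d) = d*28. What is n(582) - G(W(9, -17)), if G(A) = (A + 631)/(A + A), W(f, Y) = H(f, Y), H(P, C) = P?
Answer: 146344/9 ≈ 16260.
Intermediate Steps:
W(f, Y) = f
G(A) = (631 + A)/(2*A) (G(A) = (631 + A)/((2*A)) = (631 + A)*(1/(2*A)) = (631 + A)/(2*A))
n(d) = 28*d
n(582) - G(W(9, -17)) = 28*582 - (631 + 9)/(2*9) = 16296 - 640/(2*9) = 16296 - 1*320/9 = 16296 - 320/9 = 146344/9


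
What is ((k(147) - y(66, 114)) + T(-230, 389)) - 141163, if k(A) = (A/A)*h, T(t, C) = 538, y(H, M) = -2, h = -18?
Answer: -140641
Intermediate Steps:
k(A) = -18 (k(A) = (A/A)*(-18) = 1*(-18) = -18)
((k(147) - y(66, 114)) + T(-230, 389)) - 141163 = ((-18 - 1*(-2)) + 538) - 141163 = ((-18 + 2) + 538) - 141163 = (-16 + 538) - 141163 = 522 - 141163 = -140641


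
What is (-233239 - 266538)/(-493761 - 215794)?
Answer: 499777/709555 ≈ 0.70435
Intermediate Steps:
(-233239 - 266538)/(-493761 - 215794) = -499777/(-709555) = -499777*(-1/709555) = 499777/709555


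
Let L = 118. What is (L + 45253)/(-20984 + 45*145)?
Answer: -45371/14459 ≈ -3.1379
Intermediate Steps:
(L + 45253)/(-20984 + 45*145) = (118 + 45253)/(-20984 + 45*145) = 45371/(-20984 + 6525) = 45371/(-14459) = 45371*(-1/14459) = -45371/14459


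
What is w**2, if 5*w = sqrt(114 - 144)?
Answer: -6/5 ≈ -1.2000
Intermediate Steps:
w = I*sqrt(30)/5 (w = sqrt(114 - 144)/5 = sqrt(-30)/5 = (I*sqrt(30))/5 = I*sqrt(30)/5 ≈ 1.0954*I)
w**2 = (I*sqrt(30)/5)**2 = -6/5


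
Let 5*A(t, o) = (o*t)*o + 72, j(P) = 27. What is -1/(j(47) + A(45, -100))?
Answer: -5/450207 ≈ -1.1106e-5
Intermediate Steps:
A(t, o) = 72/5 + t*o**2/5 (A(t, o) = ((o*t)*o + 72)/5 = (t*o**2 + 72)/5 = (72 + t*o**2)/5 = 72/5 + t*o**2/5)
-1/(j(47) + A(45, -100)) = -1/(27 + (72/5 + (1/5)*45*(-100)**2)) = -1/(27 + (72/5 + (1/5)*45*10000)) = -1/(27 + (72/5 + 90000)) = -1/(27 + 450072/5) = -1/450207/5 = -1*5/450207 = -5/450207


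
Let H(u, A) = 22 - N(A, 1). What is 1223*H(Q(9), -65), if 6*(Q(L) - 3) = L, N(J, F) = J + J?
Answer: 185896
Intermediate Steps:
N(J, F) = 2*J
Q(L) = 3 + L/6
H(u, A) = 22 - 2*A
1223*H(Q(9), -65) = 1223*(22 - 2*(-65)) = 1223*(22 + 130) = 1223*152 = 185896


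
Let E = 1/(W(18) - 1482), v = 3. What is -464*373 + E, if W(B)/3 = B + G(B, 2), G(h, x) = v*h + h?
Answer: -209763265/1212 ≈ -1.7307e+5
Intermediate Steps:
G(h, x) = 4*h (G(h, x) = 3*h + h = 4*h)
W(B) = 15*B (W(B) = 3*(B + 4*B) = 3*(5*B) = 15*B)
E = -1/1212 (E = 1/(15*18 - 1482) = 1/(270 - 1482) = 1/(-1212) = -1/1212 ≈ -0.00082508)
-464*373 + E = -464*373 - 1/1212 = -173072 - 1/1212 = -209763265/1212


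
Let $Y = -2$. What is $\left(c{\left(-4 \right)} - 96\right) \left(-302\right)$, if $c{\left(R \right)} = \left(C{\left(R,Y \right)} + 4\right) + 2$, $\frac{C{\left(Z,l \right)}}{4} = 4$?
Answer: $22348$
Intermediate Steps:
$C{\left(Z,l \right)} = 16$ ($C{\left(Z,l \right)} = 4 \cdot 4 = 16$)
$c{\left(R \right)} = 22$ ($c{\left(R \right)} = \left(16 + 4\right) + 2 = 20 + 2 = 22$)
$\left(c{\left(-4 \right)} - 96\right) \left(-302\right) = \left(22 - 96\right) \left(-302\right) = \left(-74\right) \left(-302\right) = 22348$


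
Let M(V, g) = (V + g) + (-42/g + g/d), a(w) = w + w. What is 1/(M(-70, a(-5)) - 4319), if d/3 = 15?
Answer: -45/197776 ≈ -0.00022753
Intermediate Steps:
d = 45 (d = 3*15 = 45)
a(w) = 2*w
M(V, g) = V - 42/g + 46*g/45 (M(V, g) = (V + g) + (-42/g + g/45) = V - 42/g + 46*g/45)
1/(M(-70, a(-5)) - 4319) = 1/((-70 - 42/(2*(-5)) + 46*(2*(-5))/45) - 4319) = 1/((-70 - 42/(-10) + (46/45)*(-10)) - 4319) = 1/((-70 - 42*(-1/10) - 92/9) - 4319) = 1/((-70 + 21/5 - 92/9) - 4319) = 1/(-3421/45 - 4319) = 1/(-197776/45) = -45/197776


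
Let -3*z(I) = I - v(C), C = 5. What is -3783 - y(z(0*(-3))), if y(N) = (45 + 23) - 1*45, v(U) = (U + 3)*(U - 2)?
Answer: -3806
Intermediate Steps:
v(U) = (-2 + U)*(3 + U) (v(U) = (3 + U)*(-2 + U) = (-2 + U)*(3 + U))
z(I) = 8 - I/3 (z(I) = -(I - (-6 + 5 + 5²))/3 = -(I - (-6 + 5 + 25))/3 = -(I - 1*24)/3 = -(I - 24)/3 = -(-24 + I)/3 = 8 - I/3)
y(N) = 23 (y(N) = 68 - 45 = 23)
-3783 - y(z(0*(-3))) = -3783 - 1*23 = -3783 - 23 = -3806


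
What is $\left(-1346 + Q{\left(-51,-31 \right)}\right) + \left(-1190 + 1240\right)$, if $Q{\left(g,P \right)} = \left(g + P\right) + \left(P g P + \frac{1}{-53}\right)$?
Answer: $- \frac{2670618}{53} \approx -50389.0$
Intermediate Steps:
$Q{\left(g,P \right)} = - \frac{1}{53} + P + g + g P^{2}$ ($Q{\left(g,P \right)} = \left(P + g\right) + \left(g P^{2} - \frac{1}{53}\right) = \left(P + g\right) + \left(- \frac{1}{53} + g P^{2}\right) = - \frac{1}{53} + P + g + g P^{2}$)
$\left(-1346 + Q{\left(-51,-31 \right)}\right) + \left(-1190 + 1240\right) = \left(-1346 - \left(\frac{4347}{53} + 49011\right)\right) + \left(-1190 + 1240\right) = \left(-1346 - \frac{2601930}{53}\right) + 50 = - \frac{2673268}{53} + 50 = - \frac{2670618}{53}$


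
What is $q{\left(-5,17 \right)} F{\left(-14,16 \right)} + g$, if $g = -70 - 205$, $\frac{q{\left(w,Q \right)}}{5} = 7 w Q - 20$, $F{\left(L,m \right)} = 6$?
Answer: $-18725$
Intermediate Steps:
$q{\left(w,Q \right)} = -100 + 35 Q w$ ($q{\left(w,Q \right)} = 5 \left(7 w Q - 20\right) = 5 \left(7 Q w - 20\right) = 5 \left(-20 + 7 Q w\right) = -100 + 35 Q w$)
$g = -275$ ($g = -70 - 205 = -275$)
$q{\left(-5,17 \right)} F{\left(-14,16 \right)} + g = \left(-100 + 35 \cdot 17 \left(-5\right)\right) 6 - 275 = \left(-100 - 2975\right) 6 - 275 = \left(-3075\right) 6 - 275 = -18450 - 275 = -18725$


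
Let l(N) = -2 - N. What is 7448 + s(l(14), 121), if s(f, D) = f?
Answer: 7432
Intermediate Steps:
7448 + s(l(14), 121) = 7448 + (-2 - 1*14) = 7448 + (-2 - 14) = 7448 - 16 = 7432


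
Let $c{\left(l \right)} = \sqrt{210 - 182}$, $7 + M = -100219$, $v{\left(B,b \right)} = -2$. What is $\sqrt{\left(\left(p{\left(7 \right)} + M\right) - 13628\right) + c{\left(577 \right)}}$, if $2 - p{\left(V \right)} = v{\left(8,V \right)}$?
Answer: $\sqrt{-113850 + 2 \sqrt{7}} \approx 337.41 i$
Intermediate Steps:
$M = -100226$ ($M = -7 - 100219 = -100226$)
$p{\left(V \right)} = 4$ ($p{\left(V \right)} = 2 - -2 = 2 + 2 = 4$)
$c{\left(l \right)} = 2 \sqrt{7}$ ($c{\left(l \right)} = \sqrt{28} = 2 \sqrt{7}$)
$\sqrt{\left(\left(p{\left(7 \right)} + M\right) - 13628\right) + c{\left(577 \right)}} = \sqrt{\left(\left(4 - 100226\right) - 13628\right) + 2 \sqrt{7}} = \sqrt{\left(-100222 - 13628\right) + 2 \sqrt{7}} = \sqrt{-113850 + 2 \sqrt{7}}$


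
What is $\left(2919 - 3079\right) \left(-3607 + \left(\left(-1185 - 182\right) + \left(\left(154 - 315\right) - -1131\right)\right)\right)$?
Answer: $640640$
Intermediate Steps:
$\left(2919 - 3079\right) \left(-3607 + \left(\left(-1185 - 182\right) + \left(\left(154 - 315\right) - -1131\right)\right)\right) = - 160 \left(-3607 + \left(\left(-1185 - 182\right) + \left(-161 + 1131\right)\right)\right) = - 160 \left(-3607 + \left(-1367 + 970\right)\right) = - 160 \left(-3607 - 397\right) = \left(-160\right) \left(-4004\right) = 640640$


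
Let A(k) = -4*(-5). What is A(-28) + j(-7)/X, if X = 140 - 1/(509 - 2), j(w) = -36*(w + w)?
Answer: 1675108/70979 ≈ 23.600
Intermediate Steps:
A(k) = 20
j(w) = -72*w
X = 70979/507 (X = 140 - 1/507 = 70979/507 ≈ 140.00)
A(-28) + j(-7)/X = 20 + (-72*(-7))/(70979/507) = 20 + 504*(507/70979) = 20 + 255528/70979 = 1675108/70979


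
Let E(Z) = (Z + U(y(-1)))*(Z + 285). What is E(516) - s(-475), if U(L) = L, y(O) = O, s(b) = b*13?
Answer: 418690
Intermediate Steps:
s(b) = 13*b
E(Z) = (-1 + Z)*(285 + Z) (E(Z) = (Z - 1)*(Z + 285) = (-1 + Z)*(285 + Z))
E(516) - s(-475) = (-285 + 516**2 + 284*516) - 13*(-475) = (-285 + 266256 + 146544) - 1*(-6175) = 412515 + 6175 = 418690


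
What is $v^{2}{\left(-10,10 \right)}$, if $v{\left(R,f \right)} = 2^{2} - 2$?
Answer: $4$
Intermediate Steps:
$v{\left(R,f \right)} = 2$ ($v{\left(R,f \right)} = 4 - 2 = 2$)
$v^{2}{\left(-10,10 \right)} = 2^{2} = 4$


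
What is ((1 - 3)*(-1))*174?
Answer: 348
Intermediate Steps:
((1 - 3)*(-1))*174 = -2*(-1)*174 = 2*174 = 348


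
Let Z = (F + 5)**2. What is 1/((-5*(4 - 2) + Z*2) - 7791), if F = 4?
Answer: -1/7639 ≈ -0.00013091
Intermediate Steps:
Z = 81 (Z = (4 + 5)**2 = 9**2 = 81)
1/((-5*(4 - 2) + Z*2) - 7791) = 1/((-5*(4 - 2) + 81*2) - 7791) = 1/((-5*2 + 162) - 7791) = 1/((-10 + 162) - 7791) = 1/(152 - 7791) = 1/(-7639) = -1/7639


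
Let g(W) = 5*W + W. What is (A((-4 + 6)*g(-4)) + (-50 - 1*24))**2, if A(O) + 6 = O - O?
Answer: 6400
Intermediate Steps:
g(W) = 6*W
A(O) = -6 (A(O) = -6 + (O - O) = -6 + 0 = -6)
(A((-4 + 6)*g(-4)) + (-50 - 1*24))**2 = (-6 + (-50 - 1*24))**2 = (-6 + (-50 - 24))**2 = (-6 - 74)**2 = (-80)**2 = 6400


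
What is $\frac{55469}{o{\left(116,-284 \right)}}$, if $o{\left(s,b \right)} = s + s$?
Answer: $\frac{55469}{232} \approx 239.09$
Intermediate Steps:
$o{\left(s,b \right)} = 2 s$
$\frac{55469}{o{\left(116,-284 \right)}} = \frac{55469}{2 \cdot 116} = \frac{55469}{232}$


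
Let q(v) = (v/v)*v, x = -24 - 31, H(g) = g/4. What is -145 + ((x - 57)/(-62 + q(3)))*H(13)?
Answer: -8191/59 ≈ -138.83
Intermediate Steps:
H(g) = g/4 (H(g) = g*(1/4) = g/4)
x = -55
q(v) = v (q(v) = 1*v = v)
-145 + ((x - 57)/(-62 + q(3)))*H(13) = -145 + ((-55 - 57)/(-62 + 3))*((1/4)*13) = -145 - 112/(-59)*(13/4) = -145 - 112*(-1/59)*(13/4) = -145 + (112/59)*(13/4) = -145 + 364/59 = -8191/59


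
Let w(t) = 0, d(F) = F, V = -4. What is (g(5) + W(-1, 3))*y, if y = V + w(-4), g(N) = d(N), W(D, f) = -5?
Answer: 0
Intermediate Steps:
g(N) = N
y = -4 (y = -4 + 0 = -4)
(g(5) + W(-1, 3))*y = (5 - 5)*(-4) = 0*(-4) = 0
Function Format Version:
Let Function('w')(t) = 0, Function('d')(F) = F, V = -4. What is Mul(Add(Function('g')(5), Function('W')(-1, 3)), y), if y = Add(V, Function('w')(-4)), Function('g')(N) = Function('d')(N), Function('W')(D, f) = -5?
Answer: 0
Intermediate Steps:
Function('g')(N) = N
y = -4 (y = Add(-4, 0) = -4)
Mul(Add(Function('g')(5), Function('W')(-1, 3)), y) = Mul(Add(5, -5), -4) = Mul(0, -4) = 0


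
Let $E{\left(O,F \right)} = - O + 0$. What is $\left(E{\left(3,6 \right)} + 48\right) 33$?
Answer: $1485$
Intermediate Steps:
$E{\left(O,F \right)} = - O$
$\left(E{\left(3,6 \right)} + 48\right) 33 = \left(\left(-1\right) 3 + 48\right) 33 = \left(-3 + 48\right) 33 = 45 \cdot 33 = 1485$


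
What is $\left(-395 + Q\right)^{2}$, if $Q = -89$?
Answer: $234256$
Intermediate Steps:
$\left(-395 + Q\right)^{2} = \left(-395 - 89\right)^{2} = \left(-484\right)^{2} = 234256$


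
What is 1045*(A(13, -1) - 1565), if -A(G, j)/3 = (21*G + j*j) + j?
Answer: -2491280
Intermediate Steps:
A(G, j) = -63*G - 3*j - 3*j² (A(G, j) = -3*((21*G + j*j) + j) = -3*((21*G + j²) + j) = -3*((j² + 21*G) + j) = -3*(j + j² + 21*G) = -63*G - 3*j - 3*j²)
1045*(A(13, -1) - 1565) = 1045*((-63*13 - 3*(-1) - 3*(-1)²) - 1565) = 1045*((-819 + 3 - 3*1) - 1565) = 1045*((-819 + 3 - 3) - 1565) = 1045*(-819 - 1565) = 1045*(-2384) = -2491280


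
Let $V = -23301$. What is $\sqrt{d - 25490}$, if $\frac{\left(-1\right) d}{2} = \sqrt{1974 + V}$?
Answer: $\sqrt{-25490 - 2 i \sqrt{21327}} \approx 0.9147 - 159.66 i$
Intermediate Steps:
$d = - 2 i \sqrt{21327}$ ($d = - 2 \sqrt{1974 - 23301} = - 2 \sqrt{-21327} = - 2 i \sqrt{21327} \approx - 292.08 i$)
$\sqrt{d - 25490} = \sqrt{- 2 i \sqrt{21327} - 25490} = \sqrt{-25490 - 2 i \sqrt{21327}}$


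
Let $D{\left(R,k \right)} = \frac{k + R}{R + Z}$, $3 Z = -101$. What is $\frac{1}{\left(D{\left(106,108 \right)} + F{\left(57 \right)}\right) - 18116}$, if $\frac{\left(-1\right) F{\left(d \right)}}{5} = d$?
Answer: $- \frac{217}{3992375} \approx -5.4354 \cdot 10^{-5}$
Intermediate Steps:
$Z = - \frac{101}{3}$ ($Z = \frac{1}{3} \left(-101\right) = - \frac{101}{3} \approx -33.667$)
$F{\left(d \right)} = - 5 d$
$D{\left(R,k \right)} = \frac{R + k}{- \frac{101}{3} + R}$ ($D{\left(R,k \right)} = \frac{k + R}{R - \frac{101}{3}} = \frac{R + k}{- \frac{101}{3} + R}$)
$\frac{1}{\left(D{\left(106,108 \right)} + F{\left(57 \right)}\right) - 18116} = \frac{1}{\left(\frac{3 \left(106 + 108\right)}{-101 + 3 \cdot 106} - 285\right) - 18116} = \frac{1}{\left(3 \frac{1}{-101 + 318} \cdot 214 - 285\right) - 18116} = \frac{1}{\left(3 \cdot \frac{1}{217} \cdot 214 - 285\right) - 18116} = \frac{1}{\left(\frac{642}{217} - 285\right) - 18116} = \frac{1}{- \frac{61203}{217} - 18116} = \frac{1}{- \frac{3992375}{217}} = - \frac{217}{3992375}$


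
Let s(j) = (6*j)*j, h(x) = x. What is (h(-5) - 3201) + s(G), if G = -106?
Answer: 64210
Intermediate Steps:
s(j) = 6*j²
(h(-5) - 3201) + s(G) = (-5 - 3201) + 6*(-106)² = -3206 + 6*11236 = -3206 + 67416 = 64210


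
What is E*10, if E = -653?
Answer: -6530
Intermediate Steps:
E*10 = -653*10 = -6530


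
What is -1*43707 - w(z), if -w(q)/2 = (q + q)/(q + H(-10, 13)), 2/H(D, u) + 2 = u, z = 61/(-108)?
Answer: -19884001/455 ≈ -43701.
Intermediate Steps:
z = -61/108 (z = 61*(-1/108) = -61/108 ≈ -0.56481)
H(D, u) = 2/(-2 + u)
w(q) = -4*q/(2/11 + q) (w(q) = -2*(q + q)/(q + 2/(-2 + 13)) = -2*2*q/(q + 2/11) = -2*2*q/(2/11 + q) = -4*q/(2/11 + q))
-1*43707 - w(z) = -1*43707 - (-44)*(-61)/(108*(2 + 11*(-61/108))) = -43707 - (-44)*(-61)/(108*(2 - 671/108)) = -43707 - (-44)*(-61)/(108*(-455/108)) = -43707 - (-44)*(-61)*(-108)/(108*455) = -43707 - 1*(-2684/455) = -43707 + 2684/455 = -19884001/455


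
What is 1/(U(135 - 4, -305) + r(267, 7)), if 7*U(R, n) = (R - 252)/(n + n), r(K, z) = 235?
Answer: 4270/1003571 ≈ 0.0042548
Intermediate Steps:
U(R, n) = (-252 + R)/(14*n) (U(R, n) = ((R - 252)/(n + n))/7 = ((-252 + R)/((2*n)))/7 = ((-252 + R)*(1/(2*n)))/7 = ((-252 + R)/(2*n))/7 = (-252 + R)/(14*n))
1/(U(135 - 4, -305) + r(267, 7)) = 1/((1/14)*(-252 + (135 - 4))/(-305) + 235) = 1/((1/14)*(-1/305)*(-252 + 131) + 235) = 1/((1/14)*(-1/305)*(-121) + 235) = 1/(121/4270 + 235) = 1/(1003571/4270) = 4270/1003571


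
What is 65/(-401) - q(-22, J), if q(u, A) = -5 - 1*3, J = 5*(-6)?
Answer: 3143/401 ≈ 7.8379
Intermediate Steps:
J = -30
q(u, A) = -8 (q(u, A) = -5 - 3 = -8)
65/(-401) - q(-22, J) = 65/(-401) - 1*(-8) = 65*(-1/401) + 8 = -65/401 + 8 = 3143/401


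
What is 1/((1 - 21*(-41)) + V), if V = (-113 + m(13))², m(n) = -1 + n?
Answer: 1/11063 ≈ 9.0391e-5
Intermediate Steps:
V = 10201 (V = (-113 + (-1 + 13))² = (-113 + 12)² = (-101)² = 10201)
1/((1 - 21*(-41)) + V) = 1/((1 - 21*(-41)) + 10201) = 1/((1 + 861) + 10201) = 1/(862 + 10201) = 1/11063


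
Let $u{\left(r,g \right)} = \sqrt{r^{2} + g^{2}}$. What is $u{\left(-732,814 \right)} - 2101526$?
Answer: $-2101526 + 2 \sqrt{299605} \approx -2.1004 \cdot 10^{6}$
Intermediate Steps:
$u{\left(r,g \right)} = \sqrt{g^{2} + r^{2}}$
$u{\left(-732,814 \right)} - 2101526 = \sqrt{814^{2} + \left(-732\right)^{2}} - 2101526 = \sqrt{662596 + 535824} - 2101526 = \sqrt{1198420} - 2101526 = 2 \sqrt{299605} - 2101526 = -2101526 + 2 \sqrt{299605}$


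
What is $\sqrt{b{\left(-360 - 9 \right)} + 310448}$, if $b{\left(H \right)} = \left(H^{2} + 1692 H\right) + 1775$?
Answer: $2 i \sqrt{43991} \approx 419.48 i$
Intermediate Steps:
$b{\left(H \right)} = 1775 + H^{2} + 1692 H$
$\sqrt{b{\left(-360 - 9 \right)} + 310448} = \sqrt{\left(1775 + \left(-360 - 9\right)^{2} + 1692 \left(-360 - 9\right)\right) + 310448} = \sqrt{\left(1775 + \left(-369\right)^{2} + 1692 \left(-369\right)\right) + 310448} = \sqrt{\left(1775 + 136161 - 624348\right) + 310448} = \sqrt{-486412 + 310448} = \sqrt{-175964} = 2 i \sqrt{43991}$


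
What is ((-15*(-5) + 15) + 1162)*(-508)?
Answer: -636016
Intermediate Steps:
((-15*(-5) + 15) + 1162)*(-508) = ((75 + 15) + 1162)*(-508) = (90 + 1162)*(-508) = 1252*(-508) = -636016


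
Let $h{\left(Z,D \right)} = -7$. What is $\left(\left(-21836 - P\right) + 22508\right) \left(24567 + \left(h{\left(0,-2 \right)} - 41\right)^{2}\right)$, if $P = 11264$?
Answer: $-284617632$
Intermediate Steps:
$\left(\left(-21836 - P\right) + 22508\right) \left(24567 + \left(h{\left(0,-2 \right)} - 41\right)^{2}\right) = \left(\left(-21836 - 11264\right) + 22508\right) \left(24567 + \left(-7 - 41\right)^{2}\right) = \left(\left(-21836 - 11264\right) + 22508\right) \left(24567 + \left(-48\right)^{2}\right) = \left(-33100 + 22508\right) \left(24567 + 2304\right) = \left(-10592\right) 26871 = -284617632$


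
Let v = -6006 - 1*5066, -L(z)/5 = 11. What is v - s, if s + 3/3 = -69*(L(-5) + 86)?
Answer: -8932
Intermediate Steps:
L(z) = -55 (L(z) = -5*11 = -55)
s = -2140 (s = -1 - 69*(-55 + 86) = -1 - 69*31 = -1 - 2139 = -2140)
v = -11072 (v = -6006 - 5066 = -11072)
v - s = -11072 - 1*(-2140) = -11072 + 2140 = -8932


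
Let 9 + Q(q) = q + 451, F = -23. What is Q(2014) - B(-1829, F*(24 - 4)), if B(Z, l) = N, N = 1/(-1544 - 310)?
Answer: 4553425/1854 ≈ 2456.0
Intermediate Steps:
N = -1/1854 (N = 1/(-1854) = -1/1854 ≈ -0.00053937)
B(Z, l) = -1/1854
Q(q) = 442 + q (Q(q) = -9 + (q + 451) = -9 + (451 + q) = 442 + q)
Q(2014) - B(-1829, F*(24 - 4)) = (442 + 2014) - 1*(-1/1854) = 2456 + 1/1854 = 4553425/1854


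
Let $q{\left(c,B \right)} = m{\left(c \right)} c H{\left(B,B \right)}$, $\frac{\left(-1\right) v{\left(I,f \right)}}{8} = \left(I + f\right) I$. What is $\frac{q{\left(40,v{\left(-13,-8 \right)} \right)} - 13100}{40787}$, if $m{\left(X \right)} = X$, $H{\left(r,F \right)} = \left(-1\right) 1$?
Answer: $- \frac{14700}{40787} \approx -0.36041$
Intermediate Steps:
$H{\left(r,F \right)} = -1$
$v{\left(I,f \right)} = - 8 I \left(I + f\right)$ ($v{\left(I,f \right)} = - 8 \left(I + f\right) I = - 8 I \left(I + f\right)$)
$q{\left(c,B \right)} = - c^{2}$ ($q{\left(c,B \right)} = c c \left(-1\right) = c^{2} \left(-1\right) = - c^{2}$)
$\frac{q{\left(40,v{\left(-13,-8 \right)} \right)} - 13100}{40787} = \frac{- 40^{2} - 13100}{40787} = \left(\left(-1\right) 1600 - 13100\right) \frac{1}{40787} = \left(-1600 - 13100\right) \frac{1}{40787} = \left(-14700\right) \frac{1}{40787} = - \frac{14700}{40787}$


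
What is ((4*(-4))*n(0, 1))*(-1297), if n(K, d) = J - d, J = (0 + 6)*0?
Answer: -20752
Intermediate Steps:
J = 0 (J = 6*0 = 0)
n(K, d) = -d (n(K, d) = 0 - d = -d)
((4*(-4))*n(0, 1))*(-1297) = ((4*(-4))*(-1*1))*(-1297) = -16*(-1)*(-1297) = 16*(-1297) = -20752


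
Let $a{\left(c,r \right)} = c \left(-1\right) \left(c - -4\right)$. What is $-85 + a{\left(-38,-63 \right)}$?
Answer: $-1377$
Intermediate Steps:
$a{\left(c,r \right)} = - c \left(4 + c\right)$ ($a{\left(c,r \right)} = - c \left(c + 4\right) = - c \left(4 + c\right)$)
$-85 + a{\left(-38,-63 \right)} = -85 - - 38 \left(4 - 38\right) = -85 - \left(-38\right) \left(-34\right) = -85 - 1292 = -1377$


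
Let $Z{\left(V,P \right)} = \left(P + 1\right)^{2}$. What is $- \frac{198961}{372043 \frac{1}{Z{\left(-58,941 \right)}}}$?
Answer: $- \frac{25221546972}{53149} \approx -4.7454 \cdot 10^{5}$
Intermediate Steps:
$Z{\left(V,P \right)} = \left(1 + P\right)^{2}$
$- \frac{198961}{372043 \frac{1}{Z{\left(-58,941 \right)}}} = - \frac{198961}{372043 \frac{1}{\left(1 + 941\right)^{2}}} = - \frac{198961}{372043 \frac{1}{942^{2}}} = - \frac{198961}{372043 \cdot \frac{1}{887364}} = - \frac{198961}{\frac{372043}{887364}} = \left(-198961\right) \frac{887364}{372043} = - \frac{25221546972}{53149}$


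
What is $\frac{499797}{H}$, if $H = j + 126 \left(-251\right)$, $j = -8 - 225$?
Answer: $- \frac{499797}{31859} \approx -15.688$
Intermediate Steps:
$j = -233$ ($j = -8 - 225 = -233$)
$H = -31859$ ($H = -233 + 126 \left(-251\right) = -233 - 31626 = -31859$)
$\frac{499797}{H} = \frac{499797}{-31859} = 499797 \left(- \frac{1}{31859}\right) = - \frac{499797}{31859}$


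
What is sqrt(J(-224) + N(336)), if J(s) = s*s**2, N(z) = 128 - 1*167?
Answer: I*sqrt(11239463) ≈ 3352.5*I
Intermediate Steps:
N(z) = -39 (N(z) = 128 - 167 = -39)
J(s) = s**3
sqrt(J(-224) + N(336)) = sqrt((-224)**3 - 39) = sqrt(-11239424 - 39) = sqrt(-11239463) = I*sqrt(11239463)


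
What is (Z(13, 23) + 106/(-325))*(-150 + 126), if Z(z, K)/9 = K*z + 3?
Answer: -21197856/325 ≈ -65224.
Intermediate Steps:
Z(z, K) = 27 + 9*K*z (Z(z, K) = 9*(K*z + 3) = 9*(3 + K*z) = 27 + 9*K*z)
(Z(13, 23) + 106/(-325))*(-150 + 126) = ((27 + 9*23*13) + 106/(-325))*(-150 + 126) = ((27 + 2691) + 106*(-1/325))*(-24) = (2718 - 106/325)*(-24) = (883244/325)*(-24) = -21197856/325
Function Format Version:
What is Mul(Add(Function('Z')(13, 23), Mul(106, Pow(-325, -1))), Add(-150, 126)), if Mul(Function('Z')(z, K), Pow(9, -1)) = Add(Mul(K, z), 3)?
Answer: Rational(-21197856, 325) ≈ -65224.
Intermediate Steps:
Function('Z')(z, K) = Add(27, Mul(9, K, z)) (Function('Z')(z, K) = Mul(9, Add(Mul(K, z), 3)) = Mul(9, Add(3, Mul(K, z))) = Add(27, Mul(9, K, z)))
Mul(Add(Function('Z')(13, 23), Mul(106, Pow(-325, -1))), Add(-150, 126)) = Mul(Add(Add(27, Mul(9, 23, 13)), Mul(106, Pow(-325, -1))), Add(-150, 126)) = Mul(Add(Add(27, 2691), Mul(106, Rational(-1, 325))), -24) = Mul(Add(2718, Rational(-106, 325)), -24) = Mul(Rational(883244, 325), -24) = Rational(-21197856, 325)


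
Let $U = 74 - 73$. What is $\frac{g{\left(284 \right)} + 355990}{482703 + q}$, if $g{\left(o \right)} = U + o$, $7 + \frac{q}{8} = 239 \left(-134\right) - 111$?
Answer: $\frac{356275}{225551} \approx 1.5796$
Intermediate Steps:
$U = 1$ ($U = 74 - 73 = 1$)
$q = -257152$ ($q = -56 + 8 \left(239 \left(-134\right) - 111\right) = -56 + 8 \left(-32026 - 111\right) = -56 + 8 \left(-32137\right) = -56 - 257096 = -257152$)
$g{\left(o \right)} = 1 + o$
$\frac{g{\left(284 \right)} + 355990}{482703 + q} = \frac{\left(1 + 284\right) + 355990}{482703 - 257152} = \frac{285 + 355990}{225551} = 356275 \cdot \frac{1}{225551} = \frac{356275}{225551}$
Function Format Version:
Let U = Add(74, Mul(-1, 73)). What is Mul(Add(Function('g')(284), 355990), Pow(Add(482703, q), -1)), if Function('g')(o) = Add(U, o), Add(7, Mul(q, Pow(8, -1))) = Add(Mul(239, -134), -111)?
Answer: Rational(356275, 225551) ≈ 1.5796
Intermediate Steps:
U = 1 (U = Add(74, -73) = 1)
q = -257152 (q = Add(-56, Mul(8, Add(Mul(239, -134), -111))) = Add(-56, Mul(8, Add(-32026, -111))) = Add(-56, Mul(8, -32137)) = Add(-56, -257096) = -257152)
Function('g')(o) = Add(1, o)
Mul(Add(Function('g')(284), 355990), Pow(Add(482703, q), -1)) = Mul(Add(Add(1, 284), 355990), Pow(Add(482703, -257152), -1)) = Mul(Add(285, 355990), Pow(225551, -1)) = Mul(356275, Rational(1, 225551)) = Rational(356275, 225551)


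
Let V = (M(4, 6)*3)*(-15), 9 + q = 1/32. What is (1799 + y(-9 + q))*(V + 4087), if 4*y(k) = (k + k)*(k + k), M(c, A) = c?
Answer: 8489133507/1024 ≈ 8.2902e+6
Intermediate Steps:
q = -287/32 (q = -9 + 1/32 = -287/32 ≈ -8.9688)
V = -180 (V = (4*3)*(-15) = 12*(-15) = -180)
y(k) = k² (y(k) = ((k + k)*(k + k))/4 = ((2*k)*(2*k))/4 = (4*k²)/4 = k²)
(1799 + y(-9 + q))*(V + 4087) = (1799 + (-9 - 287/32)²)*(-180 + 4087) = (1799 + (-575/32)²)*3907 = (1799 + 330625/1024)*3907 = (2172801/1024)*3907 = 8489133507/1024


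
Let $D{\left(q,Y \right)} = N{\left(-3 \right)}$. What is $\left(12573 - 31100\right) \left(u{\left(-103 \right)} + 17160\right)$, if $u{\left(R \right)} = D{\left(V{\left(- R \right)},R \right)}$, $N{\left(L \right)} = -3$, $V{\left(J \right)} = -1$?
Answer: $-317867739$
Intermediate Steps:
$D{\left(q,Y \right)} = -3$
$u{\left(R \right)} = -3$
$\left(12573 - 31100\right) \left(u{\left(-103 \right)} + 17160\right) = \left(12573 - 31100\right) \left(-3 + 17160\right) = \left(-18527\right) 17157 = -317867739$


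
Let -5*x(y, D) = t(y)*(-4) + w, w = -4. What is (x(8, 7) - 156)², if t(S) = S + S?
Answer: 506944/25 ≈ 20278.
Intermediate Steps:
t(S) = 2*S
x(y, D) = ⅘ + 8*y/5 (x(y, D) = -((2*y)*(-4) - 4)/5 = -(-8*y - 4)/5 = -(-4 - 8*y)/5 = ⅘ + 8*y/5)
(x(8, 7) - 156)² = ((⅘ + (8/5)*8) - 156)² = ((⅘ + 64/5) - 156)² = (68/5 - 156)² = (-712/5)² = 506944/25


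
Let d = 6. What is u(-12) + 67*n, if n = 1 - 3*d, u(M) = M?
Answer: -1151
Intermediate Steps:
n = -17 (n = 1 - 3*6 = 1 - 18 = -17)
u(-12) + 67*n = -12 + 67*(-17) = -12 - 1139 = -1151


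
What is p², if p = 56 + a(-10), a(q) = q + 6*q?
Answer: 196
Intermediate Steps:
a(q) = 7*q
p = -14 (p = 56 + 7*(-10) = 56 - 70 = -14)
p² = (-14)² = 196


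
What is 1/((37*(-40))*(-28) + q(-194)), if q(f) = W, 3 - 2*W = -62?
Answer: 2/82945 ≈ 2.4112e-5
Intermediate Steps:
W = 65/2 (W = 3/2 - ½*(-62) = 3/2 + 31 = 65/2 ≈ 32.500)
q(f) = 65/2
1/((37*(-40))*(-28) + q(-194)) = 1/((37*(-40))*(-28) + 65/2) = 1/(-1480*(-28) + 65/2) = 1/(41440 + 65/2) = 1/(82945/2) = 2/82945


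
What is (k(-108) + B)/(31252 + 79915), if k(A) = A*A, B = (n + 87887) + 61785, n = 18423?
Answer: 179759/111167 ≈ 1.6170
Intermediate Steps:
B = 168095 (B = (18423 + 87887) + 61785 = 106310 + 61785 = 168095)
k(A) = A**2
(k(-108) + B)/(31252 + 79915) = ((-108)**2 + 168095)/(31252 + 79915) = (11664 + 168095)/111167 = 179759*(1/111167) = 179759/111167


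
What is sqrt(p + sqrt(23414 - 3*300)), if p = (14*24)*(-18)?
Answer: sqrt(-6048 + sqrt(22514)) ≈ 76.798*I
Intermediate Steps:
p = -6048 (p = 336*(-18) = -6048)
sqrt(p + sqrt(23414 - 3*300)) = sqrt(-6048 + sqrt(23414 - 3*300)) = sqrt(-6048 + sqrt(23414 - 900)) = sqrt(-6048 + sqrt(22514))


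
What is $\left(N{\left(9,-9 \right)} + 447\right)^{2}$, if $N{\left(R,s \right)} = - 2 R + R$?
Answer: $191844$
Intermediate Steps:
$N{\left(R,s \right)} = - R$
$\left(N{\left(9,-9 \right)} + 447\right)^{2} = \left(\left(-1\right) 9 + 447\right)^{2} = \left(-9 + 447\right)^{2} = 438^{2} = 191844$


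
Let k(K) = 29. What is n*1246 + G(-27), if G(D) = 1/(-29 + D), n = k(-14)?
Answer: 2023503/56 ≈ 36134.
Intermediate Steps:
n = 29
n*1246 + G(-27) = 29*1246 + 1/(-29 - 27) = 36134 + 1/(-56) = 36134 - 1/56 = 2023503/56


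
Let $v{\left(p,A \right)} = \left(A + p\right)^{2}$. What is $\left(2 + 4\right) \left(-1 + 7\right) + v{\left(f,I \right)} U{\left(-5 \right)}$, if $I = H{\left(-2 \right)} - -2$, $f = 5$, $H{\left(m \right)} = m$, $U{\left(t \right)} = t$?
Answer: $-89$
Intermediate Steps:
$I = 0$ ($I = -2 - -2 = -2 + 2 = 0$)
$\left(2 + 4\right) \left(-1 + 7\right) + v{\left(f,I \right)} U{\left(-5 \right)} = \left(2 + 4\right) \left(-1 + 7\right) + \left(0 + 5\right)^{2} \left(-5\right) = 6 \cdot 6 + 5^{2} \left(-5\right) = 36 + 25 \left(-5\right) = 36 - 125 = -89$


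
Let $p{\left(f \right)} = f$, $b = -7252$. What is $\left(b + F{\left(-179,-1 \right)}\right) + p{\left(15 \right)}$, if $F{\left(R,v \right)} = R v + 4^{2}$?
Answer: $-7042$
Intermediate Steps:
$F{\left(R,v \right)} = 16 + R v$ ($F{\left(R,v \right)} = R v + 16 = 16 + R v$)
$\left(b + F{\left(-179,-1 \right)}\right) + p{\left(15 \right)} = \left(-7252 + \left(16 - -179\right)\right) + 15 = \left(-7252 + \left(16 + 179\right)\right) + 15 = \left(-7252 + 195\right) + 15 = -7057 + 15 = -7042$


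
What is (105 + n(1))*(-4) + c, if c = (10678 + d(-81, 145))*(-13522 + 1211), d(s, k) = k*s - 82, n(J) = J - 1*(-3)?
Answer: 14144903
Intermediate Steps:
n(J) = 3 + J (n(J) = J + 3 = 3 + J)
d(s, k) = -82 + k*s
c = 14145339 (c = (10678 + (-82 + 145*(-81)))*(-13522 + 1211) = (10678 + (-82 - 11745))*(-12311) = (10678 - 11827)*(-12311) = -1149*(-12311) = 14145339)
(105 + n(1))*(-4) + c = (105 + (3 + 1))*(-4) + 14145339 = (105 + 4)*(-4) + 14145339 = 109*(-4) + 14145339 = -436 + 14145339 = 14144903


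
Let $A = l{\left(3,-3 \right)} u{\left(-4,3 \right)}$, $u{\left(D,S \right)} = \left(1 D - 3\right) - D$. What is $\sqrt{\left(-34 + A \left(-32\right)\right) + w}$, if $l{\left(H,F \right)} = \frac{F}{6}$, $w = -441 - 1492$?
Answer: $i \sqrt{2015} \approx 44.889 i$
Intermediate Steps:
$w = -1933$ ($w = -441 - 1492 = -1933$)
$l{\left(H,F \right)} = \frac{F}{6}$ ($l{\left(H,F \right)} = F \frac{1}{6} = \frac{F}{6}$)
$u{\left(D,S \right)} = -3$ ($u{\left(D,S \right)} = \left(D - 3\right) - D = \left(-3 + D\right) - D = -3$)
$A = \frac{3}{2}$ ($A = \frac{1}{6} \left(-3\right) \left(-3\right) = \left(- \frac{1}{2}\right) \left(-3\right) = \frac{3}{2} \approx 1.5$)
$\sqrt{\left(-34 + A \left(-32\right)\right) + w} = \sqrt{\left(-34 + \frac{3}{2} \left(-32\right)\right) - 1933} = \sqrt{\left(-34 - 48\right) - 1933} = \sqrt{-82 - 1933} = \sqrt{-2015} = i \sqrt{2015}$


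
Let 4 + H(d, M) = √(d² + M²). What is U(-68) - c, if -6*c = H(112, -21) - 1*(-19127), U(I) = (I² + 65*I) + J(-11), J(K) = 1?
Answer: 20353/6 + 7*√265/6 ≈ 3411.2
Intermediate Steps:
H(d, M) = -4 + √(M² + d²) (H(d, M) = -4 + √(d² + M²) = -4 + √(M² + d²))
U(I) = 1 + I² + 65*I (U(I) = (I² + 65*I) + 1 = 1 + I² + 65*I)
c = -19123/6 - 7*√265/6 (c = -((-4 + √((-21)² + 112²)) - 1*(-19127))/6 = -((-4 + √(441 + 12544)) + 19127)/6 = -((-4 + √12985) + 19127)/6 = -((-4 + 7*√265) + 19127)/6 = -(19123 + 7*√265)/6 = -19123/6 - 7*√265/6 ≈ -3206.2)
U(-68) - c = (1 + (-68)² + 65*(-68)) - (-19123/6 - 7*√265/6) = (1 + 4624 - 4420) + (19123/6 + 7*√265/6) = 205 + (19123/6 + 7*√265/6) = 20353/6 + 7*√265/6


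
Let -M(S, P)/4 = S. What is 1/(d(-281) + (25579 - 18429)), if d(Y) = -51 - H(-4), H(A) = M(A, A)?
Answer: 1/7083 ≈ 0.00014118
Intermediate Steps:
M(S, P) = -4*S
H(A) = -4*A
d(Y) = -67 (d(Y) = -51 - (-4)*(-4) = -51 - 1*16 = -51 - 16 = -67)
1/(d(-281) + (25579 - 18429)) = 1/(-67 + (25579 - 18429)) = 1/(-67 + 7150) = 1/7083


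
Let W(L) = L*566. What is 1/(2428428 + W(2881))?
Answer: 1/4059074 ≈ 2.4636e-7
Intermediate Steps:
W(L) = 566*L
1/(2428428 + W(2881)) = 1/(2428428 + 566*2881) = 1/(2428428 + 1630646) = 1/4059074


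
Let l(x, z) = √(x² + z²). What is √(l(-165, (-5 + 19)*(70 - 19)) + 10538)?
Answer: √(10538 + 3*√59669) ≈ 106.16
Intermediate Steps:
√(l(-165, (-5 + 19)*(70 - 19)) + 10538) = √(√((-165)² + ((-5 + 19)*(70 - 19))²) + 10538) = √(√(27225 + (14*51)²) + 10538) = √(√(27225 + 714²) + 10538) = √(√(27225 + 509796) + 10538) = √(√537021 + 10538) = √(3*√59669 + 10538) = √(10538 + 3*√59669)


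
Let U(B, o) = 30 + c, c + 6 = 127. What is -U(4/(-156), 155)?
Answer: -151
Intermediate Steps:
c = 121 (c = -6 + 127 = 121)
U(B, o) = 151 (U(B, o) = 30 + 121 = 151)
-U(4/(-156), 155) = -1*151 = -151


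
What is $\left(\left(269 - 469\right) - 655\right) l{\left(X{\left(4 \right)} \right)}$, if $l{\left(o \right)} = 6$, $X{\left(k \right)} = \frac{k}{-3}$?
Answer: $-5130$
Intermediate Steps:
$X{\left(k \right)} = - \frac{k}{3}$ ($X{\left(k \right)} = k \left(- \frac{1}{3}\right) = - \frac{k}{3}$)
$\left(\left(269 - 469\right) - 655\right) l{\left(X{\left(4 \right)} \right)} = \left(\left(269 - 469\right) - 655\right) 6 = \left(-200 - 655\right) 6 = \left(-855\right) 6 = -5130$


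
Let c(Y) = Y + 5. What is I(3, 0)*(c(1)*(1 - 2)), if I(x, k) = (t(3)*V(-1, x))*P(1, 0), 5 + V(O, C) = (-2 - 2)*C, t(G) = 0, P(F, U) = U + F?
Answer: 0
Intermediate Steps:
P(F, U) = F + U
V(O, C) = -5 - 4*C (V(O, C) = -5 + (-2 - 2)*C = -5 - 4*C)
I(x, k) = 0 (I(x, k) = (0*(-5 - 4*x))*(1 + 0) = 0*1 = 0)
c(Y) = 5 + Y
I(3, 0)*(c(1)*(1 - 2)) = 0*((5 + 1)*(1 - 2)) = 0*(6*(-1)) = 0*(-6) = 0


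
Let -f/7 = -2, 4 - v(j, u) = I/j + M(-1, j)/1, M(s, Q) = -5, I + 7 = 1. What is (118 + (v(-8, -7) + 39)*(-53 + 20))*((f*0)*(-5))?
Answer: 0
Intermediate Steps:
I = -6 (I = -7 + 1 = -6)
v(j, u) = 9 + 6/j (v(j, u) = 4 - (-6/j - 5/1) = 4 - (-6/j - 5*1) = 4 - (-6/j - 5) = 4 - (-5 - 6/j) = 4 + (5 + 6/j) = 9 + 6/j)
f = 14 (f = -7*(-2) = 14)
(118 + (v(-8, -7) + 39)*(-53 + 20))*((f*0)*(-5)) = (118 + ((9 + 6/(-8)) + 39)*(-53 + 20))*((14*0)*(-5)) = (118 + ((9 + 6*(-⅛)) + 39)*(-33))*(0*(-5)) = (118 + ((9 - ¾) + 39)*(-33))*0 = (118 + (33/4 + 39)*(-33))*0 = (118 + (189/4)*(-33))*0 = (118 - 6237/4)*0 = -5765/4*0 = 0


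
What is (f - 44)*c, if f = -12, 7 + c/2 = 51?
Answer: -4928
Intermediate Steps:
c = 88 (c = -14 + 2*51 = -14 + 102 = 88)
(f - 44)*c = (-12 - 44)*88 = -56*88 = -4928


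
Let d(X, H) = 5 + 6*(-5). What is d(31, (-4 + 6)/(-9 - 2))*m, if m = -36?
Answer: 900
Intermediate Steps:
d(X, H) = -25 (d(X, H) = 5 - 30 = -25)
d(31, (-4 + 6)/(-9 - 2))*m = -25*(-36) = 900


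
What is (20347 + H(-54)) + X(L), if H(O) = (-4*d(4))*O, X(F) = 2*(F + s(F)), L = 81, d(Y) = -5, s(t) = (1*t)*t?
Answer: 32551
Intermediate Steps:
s(t) = t² (s(t) = t*t = t²)
X(F) = 2*F + 2*F² (X(F) = 2*(F + F²) = 2*F + 2*F²)
H(O) = 20*O (H(O) = (-4*(-5))*O = 20*O)
(20347 + H(-54)) + X(L) = (20347 + 20*(-54)) + 2*81*(1 + 81) = (20347 - 1080) + 2*81*82 = 19267 + 13284 = 32551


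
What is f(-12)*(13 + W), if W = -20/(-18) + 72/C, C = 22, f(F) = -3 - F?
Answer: 1721/11 ≈ 156.45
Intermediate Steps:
W = 434/99 (W = -20/(-18) + 72/22 = -20*(-1/18) + 72*(1/22) = 10/9 + 36/11 = 434/99 ≈ 4.3838)
f(-12)*(13 + W) = (-3 - 1*(-12))*(13 + 434/99) = (-3 + 12)*(1721/99) = 9*(1721/99) = 1721/11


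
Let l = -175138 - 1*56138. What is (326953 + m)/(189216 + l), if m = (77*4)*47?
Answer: -341429/42060 ≈ -8.1177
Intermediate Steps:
m = 14476 (m = 308*47 = 14476)
l = -231276 (l = -175138 - 56138 = -231276)
(326953 + m)/(189216 + l) = (326953 + 14476)/(189216 - 231276) = 341429/(-42060) = 341429*(-1/42060) = -341429/42060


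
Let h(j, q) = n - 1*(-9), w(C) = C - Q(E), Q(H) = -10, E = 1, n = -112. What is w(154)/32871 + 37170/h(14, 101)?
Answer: -1221798178/3385713 ≈ -360.87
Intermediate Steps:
w(C) = 10 + C (w(C) = C - 1*(-10) = C + 10 = 10 + C)
h(j, q) = -103 (h(j, q) = -112 - 1*(-9) = -112 + 9 = -103)
w(154)/32871 + 37170/h(14, 101) = (10 + 154)/32871 + 37170/(-103) = 164*(1/32871) + 37170*(-1/103) = 164/32871 - 37170/103 = -1221798178/3385713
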